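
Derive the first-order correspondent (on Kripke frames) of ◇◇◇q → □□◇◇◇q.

∀x ∀y ∀z ((xR³y ∧ xR²z) → ∃w (y = w ∧ zR³w))

This is a Sahlqvist (Geach-type) schema ◇^3□^0q → □^2◇^3q.
Minimal-valuation argument: fix x; take any y with xR^3y and any z with xR^2z. Set V(q) to the set of worlds R-reachable from y in exactly 0 steps. Then □^0q holds at y, so the antecedent holds at x; validity forces ◇^3q at z, giving a w with zR^3w and yR^0w.
First-order correspondent: ∀x ∀y ∀z ((xR³y ∧ xR²z) → ∃w (y = w ∧ zR³w)).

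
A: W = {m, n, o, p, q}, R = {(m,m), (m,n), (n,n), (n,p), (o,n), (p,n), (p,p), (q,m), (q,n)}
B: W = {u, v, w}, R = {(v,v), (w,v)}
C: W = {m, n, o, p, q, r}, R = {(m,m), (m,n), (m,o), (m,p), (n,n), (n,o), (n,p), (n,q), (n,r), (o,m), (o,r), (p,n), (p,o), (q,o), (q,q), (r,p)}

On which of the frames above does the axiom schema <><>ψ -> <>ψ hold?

The schema corresponds to transitivity: forall x forall y forall z (Rxy & Ryz -> Rxz).
A: fails — Ron and Rnp but not Rop.
B: satisfies the condition.
C: fails — Rom and Rmo but not Roo.

B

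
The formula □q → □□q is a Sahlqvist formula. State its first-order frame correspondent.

Suppose □q→□□q is valid. Take Rxy, Ryz and set V(q)={w : Rxw}. Then □q at x, so □□q at x, so □q at y, so q at z, i.e. Rxz.
The converse is a direct semantic check.
So the correspondent is transitivity.

transitivity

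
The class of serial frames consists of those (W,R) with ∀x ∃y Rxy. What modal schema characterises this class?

This is seriality; the standard corresponding axiom is D: □q → ◇q.

□q → ◇q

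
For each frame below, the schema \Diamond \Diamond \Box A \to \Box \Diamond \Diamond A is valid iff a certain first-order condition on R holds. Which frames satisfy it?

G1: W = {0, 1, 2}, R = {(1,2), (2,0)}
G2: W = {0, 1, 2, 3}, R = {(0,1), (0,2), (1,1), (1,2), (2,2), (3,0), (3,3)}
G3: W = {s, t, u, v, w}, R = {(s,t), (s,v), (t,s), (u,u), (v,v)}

Frame correspondent (Sahlqvist): \forall x \forall y \forall z ((x R^2 y \wedge xRz) \to \exists w (yRw \wedge z R^2 w)) — i.e. a generalized confluence (Geach) condition.
G1: fails — 1R²0, 1R2 but no w with 0Rw and 2R²w.
G2: fails — 3R²3, 3R0 but no w with 3Rw and 0R²w.
G3: ✓.
Valid on: G3.

G3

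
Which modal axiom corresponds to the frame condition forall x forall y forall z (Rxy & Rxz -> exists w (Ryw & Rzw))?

A defining formula is ◇□p → □◇p (the .2 axiom).
Suppose ◇□p→□◇p is valid. Take Rxy, Rxz and set V(p)={w : Ryw}. Then □p at y so ◇□p at x, so □◇p at x, so ◇p at z, giving w with Rzw and Ryw.

◇□p → □◇p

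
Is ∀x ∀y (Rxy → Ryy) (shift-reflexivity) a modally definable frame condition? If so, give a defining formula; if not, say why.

This is a Sahlqvist condition; the T□ axiom □(□r → r) defines it.
Suppose □(□r→r) is valid. Take Rxy and set V(r)={w : Ryw}. Then at y, □r holds; since □(□r→r) at x, □r→r at y, so r at y, i.e. Ryy.

Definable; □(□r → r) defines it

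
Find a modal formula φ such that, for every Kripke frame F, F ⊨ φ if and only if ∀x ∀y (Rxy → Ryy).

□(□s → s)

A defining formula is □(□s → s) (the T□ axiom).
Suppose □(□s→s) is valid. Take Rxy and set V(s)={w : Ryw}. Then at y, □s holds; since □(□s→s) at x, □s→s at y, so s at y, i.e. Ryy.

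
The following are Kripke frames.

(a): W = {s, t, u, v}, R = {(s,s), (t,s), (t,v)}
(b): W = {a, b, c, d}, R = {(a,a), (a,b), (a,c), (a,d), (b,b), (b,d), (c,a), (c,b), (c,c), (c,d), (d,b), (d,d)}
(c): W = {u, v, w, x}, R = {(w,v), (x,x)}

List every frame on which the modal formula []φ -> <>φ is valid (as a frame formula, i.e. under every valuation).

(b)

Frame correspondent (Sahlqvist): forall x exists y Rxy — i.e. seriality.
(a): fails — world u has no successor.
(b): satisfies the condition.
(c): fails — world u has no successor.
Valid on: (b).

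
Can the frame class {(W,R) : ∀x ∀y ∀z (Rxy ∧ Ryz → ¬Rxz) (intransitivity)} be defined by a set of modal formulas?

Not modally definable

Modal frame validity is preserved under surjective bounded morphisms.
The 7-cycle (worlds 0,1,2,3,4,5,6 with 0→1→2→3→4→5→6→0) is intransitive. Mapping every world to a single reflexive point • is a surjective bounded morphism; the reflexive point is not intransitive (R••∧R•• but R••).
So the class is not modally definable.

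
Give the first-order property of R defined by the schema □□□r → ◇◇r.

∀x ∃w (xR³w ∧ xR²w)

This is a Sahlqvist (Geach-type) schema ◇^0□^3r → □^0◇^2r.
First-order correspondent: ∀x ∃w (xR³w ∧ xR²w).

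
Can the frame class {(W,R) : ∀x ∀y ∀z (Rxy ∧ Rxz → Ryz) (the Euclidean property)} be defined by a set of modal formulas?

Yes, by ◇p → □◇p

The condition is the Euclidean property. A defining modal formula is ◇p → □◇p.
Suppose ◇p→□◇p is valid. Take Rxy, Rxz and set V(p)={y}. Then ◇p at x, so □◇p at x, so ◇p at z, so some w with Rzw has p; w=y, i.e. Rzy. By symmetry of the argument, Ryz.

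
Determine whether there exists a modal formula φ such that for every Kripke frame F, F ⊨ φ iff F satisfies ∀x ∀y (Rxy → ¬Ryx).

No — not modally definable

Modal frame validity is preserved under surjective bounded morphisms.
The 5-cycle (worlds s,t,u,v,w with s→t→u→v→w→s) is asymmetric. Mapping every world to a single reflexive point • is a surjective bounded morphism, and the reflexive point is not asymmetric (R•• but asymmetry requires ¬R••).
Hence asymmetry is not modally definable.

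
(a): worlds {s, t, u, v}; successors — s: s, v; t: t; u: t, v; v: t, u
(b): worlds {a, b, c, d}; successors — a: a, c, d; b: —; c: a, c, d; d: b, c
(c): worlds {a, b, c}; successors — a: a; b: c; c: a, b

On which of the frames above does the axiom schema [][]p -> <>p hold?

(a)

This is the axiom for a generalized confluence (Geach) condition; its first-order frame correspondent is forall x exists w (x R^2 w & xRw).
(a): ✓.
(b): fails — at b but no w with bR²w and bRw.
(c): fails — at b but no w with bR²w and bRw.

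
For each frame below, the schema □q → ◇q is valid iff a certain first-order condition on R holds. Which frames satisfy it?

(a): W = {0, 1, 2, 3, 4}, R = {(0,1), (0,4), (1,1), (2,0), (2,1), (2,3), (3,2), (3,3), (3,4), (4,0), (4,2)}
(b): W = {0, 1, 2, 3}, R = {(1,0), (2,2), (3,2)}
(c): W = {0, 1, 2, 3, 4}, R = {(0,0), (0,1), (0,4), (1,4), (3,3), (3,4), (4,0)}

(a)

This is the axiom for seriality; its first-order frame correspondent is ∀x ∃y Rxy.
(a): satisfies the condition.
(b): fails — world 0 has no successor.
(c): fails — world 2 has no successor.
Valid on: (a).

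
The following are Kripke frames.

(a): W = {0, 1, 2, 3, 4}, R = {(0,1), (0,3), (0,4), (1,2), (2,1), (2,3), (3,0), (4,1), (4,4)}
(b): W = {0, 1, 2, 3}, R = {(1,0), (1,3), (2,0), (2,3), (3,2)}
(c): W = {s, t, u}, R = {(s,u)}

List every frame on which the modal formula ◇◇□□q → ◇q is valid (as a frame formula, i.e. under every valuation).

This is the axiom for a generalized confluence (Geach) condition; its first-order frame correspondent is ∀x ∀y (xR²y → ∃w (yR²w ∧ xRw)).
(a): fails — 0R²2 but no w with 2R²w and 0Rw.
(b): fails — 1R²2 but no w with 2R²w and 1Rw.
(c): ✓.
Valid on: (c).

(c)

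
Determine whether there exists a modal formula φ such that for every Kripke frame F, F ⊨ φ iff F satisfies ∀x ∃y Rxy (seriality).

Yes, by □r → ◇r

The condition is seriality. A defining modal formula is □r → ◇r.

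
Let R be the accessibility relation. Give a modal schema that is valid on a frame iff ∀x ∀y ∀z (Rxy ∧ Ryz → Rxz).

□ψ → □□ψ

This is transitivity; the standard corresponding axiom is 4: □ψ → □□ψ.
Suppose □ψ→□□ψ is valid. Take Rxy, Ryz and set V(ψ)={w : Rxw}. Then □ψ at x, so □□ψ at x, so □ψ at y, so ψ at z, i.e. Rxz.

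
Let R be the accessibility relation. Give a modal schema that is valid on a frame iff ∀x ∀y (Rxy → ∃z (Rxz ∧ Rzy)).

□□s → □s

The condition is density. The C4 schema □□s → □s defines it.
Suppose □□s→□s is valid. Take Rxy and set V(s)={w : xR²w}. Then □□s at x, so □s at x, so s at y, i.e. ∃z(Rxz∧Rzy).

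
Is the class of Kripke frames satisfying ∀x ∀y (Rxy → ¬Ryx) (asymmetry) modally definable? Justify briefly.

No

Modal frame validity is preserved under surjective bounded morphisms.
The 5-cycle (worlds a,b,c,d,e with a→b→c→d→e→a) is asymmetric. Mapping every world to a single reflexive point • is a surjective bounded morphism, and the reflexive point is not asymmetric (R•• but asymmetry requires ¬R••).
So no modal formula (or set of formulas) defines exactly the asymmetric frames.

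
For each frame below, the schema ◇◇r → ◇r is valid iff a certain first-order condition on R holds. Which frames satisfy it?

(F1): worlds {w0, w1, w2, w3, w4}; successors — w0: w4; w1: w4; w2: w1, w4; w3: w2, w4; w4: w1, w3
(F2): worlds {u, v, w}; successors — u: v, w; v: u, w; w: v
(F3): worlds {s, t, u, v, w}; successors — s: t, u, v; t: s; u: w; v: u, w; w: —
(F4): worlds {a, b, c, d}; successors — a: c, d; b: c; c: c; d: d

This is the axiom for a generalized confluence (Geach) condition; its first-order frame correspondent is ∀x ∀y (xR²y → ∃w (y = w ∧ xRw)).
(F1): fails — w0R²w1 but no w with w1=w and w0Rw.
(F2): fails — uR²u but no t with u=t and uRt.
(F3): fails — sR²s but no w* with s=w* and sRw*.
(F4): satisfies the condition.
Valid on: (F4).

(F4)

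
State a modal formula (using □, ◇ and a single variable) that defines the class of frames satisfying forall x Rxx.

□s → s

The condition is reflexivity. The T schema □s → s defines it.
Suppose □s→s is valid. At any x set V(s)={w : Rxw}. Then □s holds at x, so s holds at x, i.e. Rxx.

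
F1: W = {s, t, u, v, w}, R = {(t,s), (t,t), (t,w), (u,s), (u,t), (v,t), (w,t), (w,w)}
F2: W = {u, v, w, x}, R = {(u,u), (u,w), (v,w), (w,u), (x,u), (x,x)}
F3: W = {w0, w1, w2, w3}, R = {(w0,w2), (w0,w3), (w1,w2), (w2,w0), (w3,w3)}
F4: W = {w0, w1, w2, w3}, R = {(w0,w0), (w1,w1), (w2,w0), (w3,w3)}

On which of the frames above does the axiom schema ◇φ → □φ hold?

F4

Frame correspondent (Sahlqvist): ∀x ∀y ∀z (Rxy ∧ Rxz → y = z) — i.e. partial functionality.
F1: fails — t sees both s and t.
F2: fails — u sees both u and w.
F3: fails — w0 sees both w2 and w3.
F4: satisfies the condition.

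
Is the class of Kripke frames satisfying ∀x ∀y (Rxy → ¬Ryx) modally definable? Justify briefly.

Any modally definable frame class is closed under surjective bounded morphisms.
The 4-cycle (worlds s,t,u,v with s→t→u→v→s) is asymmetric. Mapping every world to a single reflexive point • is a surjective bounded morphism, and the reflexive point is not asymmetric (R•• but asymmetry requires ¬R••).
Hence asymmetry is not modally definable.

Not modally definable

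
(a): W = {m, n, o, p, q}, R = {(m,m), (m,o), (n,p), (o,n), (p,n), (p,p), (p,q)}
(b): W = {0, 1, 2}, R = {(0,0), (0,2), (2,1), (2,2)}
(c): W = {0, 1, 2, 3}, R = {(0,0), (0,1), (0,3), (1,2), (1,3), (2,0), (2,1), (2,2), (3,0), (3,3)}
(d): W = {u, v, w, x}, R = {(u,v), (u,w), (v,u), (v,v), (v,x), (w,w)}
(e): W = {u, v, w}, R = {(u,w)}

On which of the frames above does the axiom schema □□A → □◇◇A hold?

(c)

Frame correspondent (Sahlqvist): ∀x ∀z (xRz → ∃w (xR²w ∧ zR²w)) — i.e. a generalized confluence (Geach) condition.
(a): fails — mRo but no w with mR²w and oR²w.
(b): fails — 2R1 but no w with 2R²w and 1R²w.
(c): satisfies the condition.
(d): fails — vRx but no t with vR²t and xR²t.
(e): fails — uRw but no t with uR²t and wR²t.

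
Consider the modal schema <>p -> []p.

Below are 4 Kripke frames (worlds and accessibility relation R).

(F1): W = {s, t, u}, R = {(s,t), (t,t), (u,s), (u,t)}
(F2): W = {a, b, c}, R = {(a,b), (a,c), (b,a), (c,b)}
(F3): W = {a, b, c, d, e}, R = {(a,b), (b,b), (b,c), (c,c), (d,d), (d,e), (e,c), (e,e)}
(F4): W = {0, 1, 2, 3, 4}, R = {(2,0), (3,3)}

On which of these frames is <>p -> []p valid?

The schema corresponds to partial functionality: forall x forall y forall z (Rxy & Rxz -> y = z).
(F1): fails — u sees both s and t.
(F2): fails — a sees both b and c.
(F3): fails — b sees both b and c.
(F4): holds.
Valid on: (F4).

(F4)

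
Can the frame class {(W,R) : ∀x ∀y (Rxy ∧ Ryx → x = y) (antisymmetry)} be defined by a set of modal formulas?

Any modally definable frame class is closed under surjective bounded morphisms.
The 8-cycle (worlds w0,w1,w2,w3,w4,w5,w6,w7 with w0→w1→w2→w3→w4→w5→w6→w7→w0) is antisymmetric. Sending even-indexed worlds to s and odd-indexed worlds to t is a surjective bounded morphism onto the two-world frame with s↔t, which is not antisymmetric.
So no modal formula (or set of formulas) defines exactly the antisymmetric frames.

No — not modally definable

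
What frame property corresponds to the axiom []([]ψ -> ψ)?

Suppose □(□ψ→ψ) is valid. Take Rxy and set V(ψ)={w : Ryw}. Then at y, □ψ holds; since □(□ψ→ψ) at x, □ψ→ψ at y, so ψ at y, i.e. Ryy.

Shift-reflexivity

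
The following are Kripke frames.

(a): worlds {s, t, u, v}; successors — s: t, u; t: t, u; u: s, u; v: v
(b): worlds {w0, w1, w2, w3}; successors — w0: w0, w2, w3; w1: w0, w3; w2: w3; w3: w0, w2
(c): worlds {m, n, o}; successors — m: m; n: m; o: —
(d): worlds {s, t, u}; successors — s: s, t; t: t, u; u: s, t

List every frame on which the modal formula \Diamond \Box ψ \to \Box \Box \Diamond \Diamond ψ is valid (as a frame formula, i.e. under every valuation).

The schema corresponds to a generalized confluence (Geach) condition: \forall x \forall y \forall z ((xRy \wedge x R^2 z) \to \exists w (yRw \wedge z R^2 w)).
(a): holds.
(b): fails — w0Rw2, w0R²w2 but no w with w2Rw and w2R²w.
(c): holds.
(d): holds.
Valid on: (a), (c), (d).

(a), (c), (d)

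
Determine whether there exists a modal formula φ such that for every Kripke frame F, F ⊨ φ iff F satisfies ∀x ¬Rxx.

No — not modally definable

If a class were modally definable it would be closed under surjective bounded morphisms (Goldblatt–Thomason).
The 5-cycle (worlds a,b,c,d,e with a→b→c→d→e→a) is irreflexive, and the map sending every world to a single reflexive point • is a surjective bounded morphism (forth: every edge maps to (•,•); back: every world has a successor). So any modal formula valid on the 5-cycle is also valid on the reflexive point, which is not irreflexive.
So the class is not modally definable.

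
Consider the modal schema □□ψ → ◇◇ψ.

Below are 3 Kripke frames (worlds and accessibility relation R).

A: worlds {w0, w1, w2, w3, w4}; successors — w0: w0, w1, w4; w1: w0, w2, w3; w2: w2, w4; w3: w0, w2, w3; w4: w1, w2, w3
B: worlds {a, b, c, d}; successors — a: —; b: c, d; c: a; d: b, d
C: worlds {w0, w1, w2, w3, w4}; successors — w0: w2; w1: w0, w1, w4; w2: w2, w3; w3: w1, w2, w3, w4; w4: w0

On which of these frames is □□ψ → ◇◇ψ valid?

A, C

The schema corresponds to a generalized confluence (Geach) condition: ∀x ∃w (xR²w ∧ xR²w).
A: condition met.
B: fails — at a but no w with aR²w and aR²w.
C: condition met.
Valid on: A, C.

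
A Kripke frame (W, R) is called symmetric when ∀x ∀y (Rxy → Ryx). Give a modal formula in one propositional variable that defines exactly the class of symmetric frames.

A defining formula is ψ → □◇ψ (the B axiom).
Suppose ψ→□◇ψ is valid. Take Rxy and set V(ψ)={x}. Then ψ at x, so □◇ψ at x, so ◇ψ at y, so some z with Ryz has ψ; z=x, i.e. Ryx.

ψ → □◇ψ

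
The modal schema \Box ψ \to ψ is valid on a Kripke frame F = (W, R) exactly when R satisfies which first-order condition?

This schema is the T axiom.
It corresponds to reflexivity: \forall x Rxx.

Reflexivity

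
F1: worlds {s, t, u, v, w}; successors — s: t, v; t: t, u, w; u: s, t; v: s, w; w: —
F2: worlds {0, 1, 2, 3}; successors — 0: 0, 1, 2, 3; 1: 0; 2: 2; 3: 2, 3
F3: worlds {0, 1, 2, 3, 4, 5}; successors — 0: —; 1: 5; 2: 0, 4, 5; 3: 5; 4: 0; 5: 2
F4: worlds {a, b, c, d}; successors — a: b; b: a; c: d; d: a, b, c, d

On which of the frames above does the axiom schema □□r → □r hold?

This is the axiom for density; its first-order frame correspondent is ∀x ∀y (Rxy → ∃z (Rxz ∧ Rzy)).
F1: fails — Rvw but no z with Rvz and Rzw.
F2: satisfies the condition.
F3: fails — R25 but no z with R2z and Rz5.
F4: fails — Rab but no z with Raz and Rzb.

F2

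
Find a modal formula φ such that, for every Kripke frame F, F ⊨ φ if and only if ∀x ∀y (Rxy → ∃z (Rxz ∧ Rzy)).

This is density; the standard corresponding axiom is C4: □□ψ → □ψ.
Suppose □□ψ→□ψ is valid. Take Rxy and set V(ψ)={w : xR²w}. Then □□ψ at x, so □ψ at x, so ψ at y, i.e. ∃z(Rxz∧Rzy).

□□ψ → □ψ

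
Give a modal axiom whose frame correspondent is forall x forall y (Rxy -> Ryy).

□(□ψ → ψ)

This is shift-reflexivity; the standard corresponding axiom is T□: □(□ψ → ψ).
Suppose □(□ψ→ψ) is valid. Take Rxy and set V(ψ)={w : Ryw}. Then at y, □ψ holds; since □(□ψ→ψ) at x, □ψ→ψ at y, so ψ at y, i.e. Ryy.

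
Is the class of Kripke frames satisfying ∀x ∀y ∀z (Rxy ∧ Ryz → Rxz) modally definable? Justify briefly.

This is a Sahlqvist condition; the 4 axiom □q → □□q defines it.
Suppose □q→□□q is valid. Take Rxy, Ryz and set V(q)={w : Rxw}. Then □q at x, so □□q at x, so □q at y, so q at z, i.e. Rxz.

Yes, by □q → □□q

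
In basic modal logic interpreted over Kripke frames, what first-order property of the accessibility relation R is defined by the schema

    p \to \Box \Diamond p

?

Suppose p→□◇p is valid. Take Rxy and set V(p)={x}. Then p at x, so □◇p at x, so ◇p at y, so some z with Ryz has p; z=x, i.e. Ryx.
The converse is a direct semantic check.
Frame condition: \forall x \forall y (Rxy \to Ryx).

Symmetry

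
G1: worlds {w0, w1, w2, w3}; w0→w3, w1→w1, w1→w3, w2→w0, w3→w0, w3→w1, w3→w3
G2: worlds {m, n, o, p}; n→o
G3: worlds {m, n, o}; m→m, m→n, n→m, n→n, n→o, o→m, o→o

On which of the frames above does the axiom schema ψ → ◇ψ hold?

G3

Frame correspondent (Sahlqvist): ∀x Rxx — i.e. reflexivity.
G1: fails — world w0 does not see itself.
G2: fails — world m does not see itself.
G3: holds.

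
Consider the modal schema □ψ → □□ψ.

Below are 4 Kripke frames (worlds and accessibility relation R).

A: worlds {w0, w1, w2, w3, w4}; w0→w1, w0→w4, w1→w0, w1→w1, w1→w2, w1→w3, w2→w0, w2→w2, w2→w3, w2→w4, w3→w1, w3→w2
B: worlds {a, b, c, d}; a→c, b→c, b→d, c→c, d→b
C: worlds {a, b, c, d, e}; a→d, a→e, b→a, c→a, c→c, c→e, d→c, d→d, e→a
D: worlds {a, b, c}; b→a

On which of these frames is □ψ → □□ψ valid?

D

Frame correspondent (Sahlqvist): ∀x ∀y ∀z (Rxy ∧ Ryz → Rxz) — i.e. transitivity.
A: fails — Rw1w2 and Rw2w4 but not Rw1w4.
B: fails — Rdb and Rbc but not Rdc.
C: fails — Rdc and Rce but not Rde.
D: ✓.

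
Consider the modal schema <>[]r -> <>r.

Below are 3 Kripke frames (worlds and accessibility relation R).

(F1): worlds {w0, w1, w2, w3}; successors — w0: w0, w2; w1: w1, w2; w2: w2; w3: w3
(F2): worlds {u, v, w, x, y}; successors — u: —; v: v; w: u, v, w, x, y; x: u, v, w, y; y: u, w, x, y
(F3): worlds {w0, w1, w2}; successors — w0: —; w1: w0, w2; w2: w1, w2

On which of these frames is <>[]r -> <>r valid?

(F1)

The schema corresponds to a generalized confluence (Geach) condition: forall x forall y (xRy -> exists w (yRw & xRw)).
(F1): condition met.
(F2): fails — wRu but no t with uRt and wRt.
(F3): fails — w1Rw0 but no w with w0Rw and w1Rw.
Valid on: (F1).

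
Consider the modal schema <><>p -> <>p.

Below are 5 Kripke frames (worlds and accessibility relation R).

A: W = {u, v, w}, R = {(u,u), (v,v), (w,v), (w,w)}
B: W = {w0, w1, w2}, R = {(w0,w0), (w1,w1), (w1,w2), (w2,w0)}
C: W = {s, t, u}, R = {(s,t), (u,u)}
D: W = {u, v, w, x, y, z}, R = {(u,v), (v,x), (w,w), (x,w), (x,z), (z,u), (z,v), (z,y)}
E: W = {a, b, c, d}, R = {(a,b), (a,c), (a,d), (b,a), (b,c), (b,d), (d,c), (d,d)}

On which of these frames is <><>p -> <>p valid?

A, C

Frame correspondent (Sahlqvist): forall x forall y forall z (Rxy & Ryz -> Rxz) — i.e. transitivity.
A: holds.
B: fails — Rw1w2 and Rw2w0 but not Rw1w0.
C: holds.
D: fails — Ruv and Rvx but not Rux.
E: fails — Rab and Rba but not Raa.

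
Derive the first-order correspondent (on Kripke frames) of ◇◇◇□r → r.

∀x ∀y (xR³y → ∃w (yRw ∧ x = w))

This is a Sahlqvist (Geach-type) schema ◇^3□^1r → □^0◇^0r.
First-order correspondent: ∀x ∀y (xR³y → ∃w (yRw ∧ x = w)).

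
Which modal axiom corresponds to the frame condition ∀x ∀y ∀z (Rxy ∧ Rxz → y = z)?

◇q → □q

A defining formula is ◇q → □q (the CD axiom).
Suppose ◇q→□q is valid. Take Rxy, Rxz and set V(q)={y}. Then ◇q at x, so □q at x, so q at z, i.e. z=y.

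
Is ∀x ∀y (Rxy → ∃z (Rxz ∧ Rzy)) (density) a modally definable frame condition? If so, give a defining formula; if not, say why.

This is a Sahlqvist condition; the C4 axiom □□r → □r defines it.

Yes — defined by □□r → □r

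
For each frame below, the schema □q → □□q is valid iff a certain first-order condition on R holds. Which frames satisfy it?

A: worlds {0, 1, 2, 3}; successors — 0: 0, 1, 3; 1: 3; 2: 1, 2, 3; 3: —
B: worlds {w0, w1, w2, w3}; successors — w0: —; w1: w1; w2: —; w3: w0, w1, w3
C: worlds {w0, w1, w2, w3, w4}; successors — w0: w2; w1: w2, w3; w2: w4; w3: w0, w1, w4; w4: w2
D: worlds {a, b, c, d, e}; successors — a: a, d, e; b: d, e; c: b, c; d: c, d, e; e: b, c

Frame correspondent (Sahlqvist): ∀x ∀y ∀z (Rxy ∧ Ryz → Rxz) — i.e. transitivity.
A: holds.
B: holds.
C: fails — Rw1w2 and Rw2w4 but not Rw1w4.
D: fails — Reb and Rbe but not Ree.

A, B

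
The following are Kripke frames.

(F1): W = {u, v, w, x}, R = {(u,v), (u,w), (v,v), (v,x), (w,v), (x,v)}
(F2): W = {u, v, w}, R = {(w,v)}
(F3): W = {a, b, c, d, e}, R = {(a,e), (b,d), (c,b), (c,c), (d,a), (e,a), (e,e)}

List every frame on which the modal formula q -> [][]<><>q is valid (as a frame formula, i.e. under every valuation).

(F2)

This is the axiom for a generalized confluence (Geach) condition; its first-order frame correspondent is forall x forall z (x R^2 z -> exists w (x = w & z R^2 w)).
(F1): fails — uR²v but no t with u=t and vR²t.
(F2): condition met.
(F3): fails — bR²a but no w with b=w and aR²w.
Valid on: (F2).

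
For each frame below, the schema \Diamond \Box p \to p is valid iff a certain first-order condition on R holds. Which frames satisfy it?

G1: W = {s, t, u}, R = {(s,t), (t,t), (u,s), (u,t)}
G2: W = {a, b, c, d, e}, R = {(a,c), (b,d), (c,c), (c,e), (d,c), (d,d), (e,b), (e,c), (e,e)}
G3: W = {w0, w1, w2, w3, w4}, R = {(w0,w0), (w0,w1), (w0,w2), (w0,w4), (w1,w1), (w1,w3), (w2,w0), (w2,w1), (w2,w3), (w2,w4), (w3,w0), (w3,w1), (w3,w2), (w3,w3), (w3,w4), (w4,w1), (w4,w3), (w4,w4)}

Frame correspondent (Sahlqvist): \forall x \forall y (Rxy \to Ryx) — i.e. symmetry.
G1: fails — Rus but not Rsu.
G2: fails — Reb but not Rbe.
G3: fails — Rw0w4 but not Rw4w0.

none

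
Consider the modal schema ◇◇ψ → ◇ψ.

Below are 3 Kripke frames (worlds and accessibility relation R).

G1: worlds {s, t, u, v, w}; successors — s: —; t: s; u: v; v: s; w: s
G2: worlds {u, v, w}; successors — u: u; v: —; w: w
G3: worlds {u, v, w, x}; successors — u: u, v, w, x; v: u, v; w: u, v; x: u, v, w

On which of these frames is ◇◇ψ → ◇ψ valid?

The schema corresponds to transitivity: ∀x ∀y ∀z (Rxy ∧ Ryz → Rxz).
G1: fails — Ruv and Rvs but not Rus.
G2: holds.
G3: fails — Rwu and Ruw but not Rww.

G2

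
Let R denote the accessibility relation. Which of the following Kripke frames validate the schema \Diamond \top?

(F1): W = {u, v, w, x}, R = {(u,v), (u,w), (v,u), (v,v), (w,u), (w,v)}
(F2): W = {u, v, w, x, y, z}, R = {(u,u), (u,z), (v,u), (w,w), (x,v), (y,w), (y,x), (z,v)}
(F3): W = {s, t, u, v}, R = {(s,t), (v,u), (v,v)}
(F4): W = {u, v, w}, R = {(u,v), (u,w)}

The schema corresponds to seriality: \forall x \exists y Rxy.
(F1): fails — world x has no successor.
(F2): satisfies the condition.
(F3): fails — world t has no successor.
(F4): fails — world v has no successor.

(F2)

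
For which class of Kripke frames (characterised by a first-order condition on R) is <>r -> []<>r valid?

Suppose ◇r→□◇r is valid. Take Rxy, Rxz and set V(r)={y}. Then ◇r at x, so □◇r at x, so ◇r at z, so some w with Rzw has r; w=y, i.e. Rzy. By symmetry of the argument, Ryz.
The converse is a direct semantic check.
Frame condition: forall x forall y forall z (Rxy & Rxz -> Ryz).

the Euclidean property: forall x forall y forall z (Rxy & Rxz -> Ryz)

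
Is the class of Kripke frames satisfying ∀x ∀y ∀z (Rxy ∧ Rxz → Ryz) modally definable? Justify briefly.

This is a Sahlqvist condition; the 5 axiom ◇p → □◇p defines it.
Suppose ◇p→□◇p is valid. Take Rxy, Rxz and set V(p)={y}. Then ◇p at x, so □◇p at x, so ◇p at z, so some w with Rzw has p; w=y, i.e. Rzy. By symmetry of the argument, Ryz.

Yes, by ◇p → □◇p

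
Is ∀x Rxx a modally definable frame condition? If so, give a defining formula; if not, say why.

Yes: it is reflexivity, defined by the T schema □q → q.
Suppose □q→q is valid. At any x set V(q)={w : Rxw}. Then □q holds at x, so q holds at x, i.e. Rxx.

Yes — defined by □q → q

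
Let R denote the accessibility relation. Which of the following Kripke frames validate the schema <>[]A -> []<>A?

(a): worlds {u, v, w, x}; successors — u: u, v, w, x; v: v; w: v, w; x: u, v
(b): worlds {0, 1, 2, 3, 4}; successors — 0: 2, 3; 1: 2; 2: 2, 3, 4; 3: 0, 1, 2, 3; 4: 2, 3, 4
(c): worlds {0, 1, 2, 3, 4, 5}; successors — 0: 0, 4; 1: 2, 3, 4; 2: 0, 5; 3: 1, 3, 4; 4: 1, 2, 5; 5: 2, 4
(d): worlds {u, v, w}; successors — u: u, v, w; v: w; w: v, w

This is the axiom for convergence; its first-order frame correspondent is forall x forall y forall z (Rxy & Rxz -> exists w (Ryw & Rzw)).
(a): ✓.
(b): ✓.
(c): fails — R00 and R04 but 0 and 4 have no common successor.
(d): ✓.

(a), (b), (d)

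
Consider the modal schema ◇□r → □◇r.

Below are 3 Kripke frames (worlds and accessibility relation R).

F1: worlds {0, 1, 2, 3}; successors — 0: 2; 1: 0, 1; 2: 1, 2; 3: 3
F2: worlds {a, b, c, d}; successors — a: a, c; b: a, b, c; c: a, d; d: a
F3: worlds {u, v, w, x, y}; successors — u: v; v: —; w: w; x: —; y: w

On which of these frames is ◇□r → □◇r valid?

F2

The schema corresponds to convergence: ∀x ∀y ∀z (Rxy ∧ Rxz → ∃w (Ryw ∧ Rzw)).
F1: fails — R10 and R11 but 0 and 1 have no common successor.
F2: holds.
F3: fails — Ruv and Ruv but v and v have no common successor.
Valid on: F2.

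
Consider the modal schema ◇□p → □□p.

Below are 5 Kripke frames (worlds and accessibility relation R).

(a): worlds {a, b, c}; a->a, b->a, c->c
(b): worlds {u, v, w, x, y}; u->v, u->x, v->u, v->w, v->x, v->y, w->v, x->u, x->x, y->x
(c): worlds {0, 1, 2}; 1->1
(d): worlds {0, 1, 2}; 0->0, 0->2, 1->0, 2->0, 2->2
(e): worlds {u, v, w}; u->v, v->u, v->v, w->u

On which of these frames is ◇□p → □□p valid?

This is the axiom for a generalized confluence (Geach) condition; its first-order frame correspondent is ∀x ∀y ∀z ((xRy ∧ xR²z) → ∃w (yRw ∧ z = w)).
(a): satisfies the condition.
(b): fails — uRx, uR²w but no t with xRt and w=t.
(c): satisfies the condition.
(d): satisfies the condition.
(e): fails — vRu, vR²u but no t with uRt and u=t.
Valid on: (a), (c), (d).

(a), (c), (d)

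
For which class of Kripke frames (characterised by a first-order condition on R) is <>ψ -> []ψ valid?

This schema is the CD axiom.
Its frame correspondent is partial functionality — forall x forall y forall z (Rxy & Rxz -> y = z).

partial functionality: forall x forall y forall z (Rxy & Rxz -> y = z)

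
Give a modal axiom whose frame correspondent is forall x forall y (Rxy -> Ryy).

□(□p → p)

A defining formula is □(□p → p) (the T□ axiom).
Suppose □(□p→p) is valid. Take Rxy and set V(p)={w : Ryw}. Then at y, □p holds; since □(□p→p) at x, □p→p at y, so p at y, i.e. Ryy.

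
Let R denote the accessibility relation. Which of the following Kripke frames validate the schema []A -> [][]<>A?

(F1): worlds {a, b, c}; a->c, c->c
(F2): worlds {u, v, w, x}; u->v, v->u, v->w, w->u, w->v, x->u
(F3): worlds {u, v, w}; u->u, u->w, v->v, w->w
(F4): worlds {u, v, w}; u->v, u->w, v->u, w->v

The schema corresponds to a generalized confluence (Geach) condition: forall x forall z (x R^2 z -> exists w (xRw & zRw)).
(F1): condition met.
(F2): fails — vR²u but no t with vRt and uRt.
(F3): condition met.
(F4): fails — uR²v but no t with uRt and vRt.

(F1), (F3)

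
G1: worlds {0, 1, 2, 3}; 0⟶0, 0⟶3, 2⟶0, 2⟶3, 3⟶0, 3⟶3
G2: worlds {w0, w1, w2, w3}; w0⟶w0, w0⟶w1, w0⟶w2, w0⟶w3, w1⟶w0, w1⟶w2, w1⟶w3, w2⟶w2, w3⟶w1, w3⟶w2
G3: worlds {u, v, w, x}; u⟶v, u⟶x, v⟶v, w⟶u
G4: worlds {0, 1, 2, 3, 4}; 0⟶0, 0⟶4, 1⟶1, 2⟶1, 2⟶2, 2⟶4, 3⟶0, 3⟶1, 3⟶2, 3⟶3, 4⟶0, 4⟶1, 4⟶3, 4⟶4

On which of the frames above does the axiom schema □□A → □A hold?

The schema corresponds to density: ∀x ∀y (Rxy → ∃z (Rxz ∧ Rzy)).
G1: ✓.
G2: fails — Rw3w1 but no z with Rw3z and Rzw1.
G3: fails — Rwu but no z with Rwz and Rzu.
G4: ✓.
Valid on: G1, G4.

G1, G4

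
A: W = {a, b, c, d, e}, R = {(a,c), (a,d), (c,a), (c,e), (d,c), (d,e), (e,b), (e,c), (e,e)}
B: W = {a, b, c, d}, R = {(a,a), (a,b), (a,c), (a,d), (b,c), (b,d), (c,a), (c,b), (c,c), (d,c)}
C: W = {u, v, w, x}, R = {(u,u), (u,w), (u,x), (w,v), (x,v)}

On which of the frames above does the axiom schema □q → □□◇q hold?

The schema corresponds to a generalized confluence (Geach) condition: ∀x ∀z (xR²z → ∃w (xRw ∧ zRw)).
A: fails — aR²c but no w with aRw and cRw.
B: ✓.
C: fails — uR²v but no t with uRt and vRt.
Valid on: B.

B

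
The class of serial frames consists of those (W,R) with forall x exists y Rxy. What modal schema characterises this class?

This is seriality; the standard corresponding axiom is D: □r → ◇r.
Suppose □r→◇r is valid. At any x set V(r)=W. Then □r at x, so ◇r at x, so x has a successor.

□r → ◇r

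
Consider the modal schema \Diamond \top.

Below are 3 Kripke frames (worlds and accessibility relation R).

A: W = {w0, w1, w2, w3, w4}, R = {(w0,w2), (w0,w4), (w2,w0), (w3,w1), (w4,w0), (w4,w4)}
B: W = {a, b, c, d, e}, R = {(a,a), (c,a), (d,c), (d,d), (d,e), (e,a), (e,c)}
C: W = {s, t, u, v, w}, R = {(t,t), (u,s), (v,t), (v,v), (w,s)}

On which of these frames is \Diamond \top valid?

none

Frame correspondent (Sahlqvist): \forall x \exists y Rxy — i.e. seriality.
A: fails — world w1 has no successor.
B: fails — world b has no successor.
C: fails — world s has no successor.
Valid on no frame.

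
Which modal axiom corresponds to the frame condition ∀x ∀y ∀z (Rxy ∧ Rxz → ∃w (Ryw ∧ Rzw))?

This is convergence; the standard corresponding axiom is .2: ◇□r → □◇r.

◇□r → □◇r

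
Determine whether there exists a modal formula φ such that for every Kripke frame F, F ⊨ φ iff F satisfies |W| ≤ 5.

No

Modal frame validity is preserved under disjoint unions.
Any modal formula valid on each of 6 disjoint one-world frames is valid on their disjoint union (validity is preserved under disjoint unions). Each one-world frame has |W|=1≤5, but the union has |W|=6.
Hence having at most 5 worlds is not modally definable.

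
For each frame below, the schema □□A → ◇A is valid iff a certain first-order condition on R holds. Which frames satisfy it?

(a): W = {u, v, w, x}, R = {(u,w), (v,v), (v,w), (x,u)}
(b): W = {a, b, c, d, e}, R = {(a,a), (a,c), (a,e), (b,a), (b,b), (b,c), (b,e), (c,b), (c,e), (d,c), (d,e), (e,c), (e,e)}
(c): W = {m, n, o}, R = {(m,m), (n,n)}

(b)

Frame correspondent (Sahlqvist): ∀x ∃w (xR²w ∧ xRw) — i.e. a generalized confluence (Geach) condition.
(a): fails — at u but no t with uR²t and uRt.
(b): condition met.
(c): fails — at o but no w with oR²w and oRw.
Valid on: (b).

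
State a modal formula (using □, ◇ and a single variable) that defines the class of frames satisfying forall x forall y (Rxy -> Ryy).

A defining formula is □(□ψ → ψ) (the T□ axiom).

□(□ψ → ψ)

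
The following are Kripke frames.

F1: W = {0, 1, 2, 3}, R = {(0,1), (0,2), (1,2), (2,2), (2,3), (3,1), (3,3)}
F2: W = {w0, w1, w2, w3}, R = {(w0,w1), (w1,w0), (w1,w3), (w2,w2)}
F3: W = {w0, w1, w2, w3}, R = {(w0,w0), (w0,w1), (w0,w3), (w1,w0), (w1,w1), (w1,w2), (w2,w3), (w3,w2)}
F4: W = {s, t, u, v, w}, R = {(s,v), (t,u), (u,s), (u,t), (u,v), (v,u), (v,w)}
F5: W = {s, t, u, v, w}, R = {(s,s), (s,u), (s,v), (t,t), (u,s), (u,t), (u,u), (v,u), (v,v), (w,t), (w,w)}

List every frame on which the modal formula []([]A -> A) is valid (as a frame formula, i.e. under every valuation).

F5

This is the axiom for shift-reflexivity; its first-order frame correspondent is forall x forall y (Rxy -> Ryy).
F1: fails — R01 but not R11.
F2: fails — Rw0w1 but not Rw1w1.
F3: fails — Rw1w2 but not Rw2w2.
F4: fails — Ruv but not Rvv.
F5: holds.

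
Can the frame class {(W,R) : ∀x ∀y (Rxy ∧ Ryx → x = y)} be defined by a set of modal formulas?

Not definable by any modal formula

Modal frame validity is preserved under surjective bounded morphisms.
The 4-cycle (worlds w0,w1,w2,w3 with w0→w1→w2→w3→w0) is antisymmetric. Sending even-indexed worlds to s and odd-indexed worlds to t is a surjective bounded morphism onto the two-world frame with s↔t, which is not antisymmetric.
So no modal formula (or set of formulas) defines exactly the antisymmetric frames.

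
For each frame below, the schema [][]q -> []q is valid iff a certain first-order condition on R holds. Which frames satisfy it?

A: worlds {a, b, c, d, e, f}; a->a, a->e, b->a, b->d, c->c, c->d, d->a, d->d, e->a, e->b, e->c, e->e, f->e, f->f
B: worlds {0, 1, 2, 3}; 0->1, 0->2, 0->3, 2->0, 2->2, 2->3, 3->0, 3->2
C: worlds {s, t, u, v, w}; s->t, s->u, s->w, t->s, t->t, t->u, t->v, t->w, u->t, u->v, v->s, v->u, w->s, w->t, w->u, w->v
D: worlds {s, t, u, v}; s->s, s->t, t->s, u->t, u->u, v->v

A, D

The schema corresponds to density: forall x forall y (Rxy -> exists z (Rxz & Rzy)).
A: condition met.
B: fails — R01 but no z with R0z and Rz1.
C: fails — Rvs but no z with Rvz and Rzs.
D: condition met.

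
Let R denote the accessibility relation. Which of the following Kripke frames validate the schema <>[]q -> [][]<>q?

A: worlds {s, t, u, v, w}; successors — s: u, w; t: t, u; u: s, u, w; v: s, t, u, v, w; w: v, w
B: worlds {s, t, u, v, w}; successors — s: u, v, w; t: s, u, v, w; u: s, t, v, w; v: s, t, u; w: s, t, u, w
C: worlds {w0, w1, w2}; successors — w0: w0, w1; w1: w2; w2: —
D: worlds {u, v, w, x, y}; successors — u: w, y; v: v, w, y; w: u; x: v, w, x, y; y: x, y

Frame correspondent (Sahlqvist): forall x forall y forall z ((xRy & x R^2 z) -> exists w (yRw & zRw)) — i.e. a generalized confluence (Geach) condition.
A: fails — tRt, tR²w but no w* with tRw* and wRw*.
B: holds.
C: fails — w0Rw0, w0R²w1 but no w with w0Rw and w1Rw.
D: fails — uRw, uR²u but no t with wRt and uRt.

B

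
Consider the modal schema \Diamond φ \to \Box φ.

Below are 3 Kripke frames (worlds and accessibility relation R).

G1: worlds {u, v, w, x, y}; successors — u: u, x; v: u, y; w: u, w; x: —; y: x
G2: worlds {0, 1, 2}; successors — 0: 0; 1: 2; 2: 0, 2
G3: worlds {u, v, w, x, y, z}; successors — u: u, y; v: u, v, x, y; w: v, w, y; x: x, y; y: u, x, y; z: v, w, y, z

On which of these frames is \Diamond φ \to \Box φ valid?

This is the axiom for partial functionality; its first-order frame correspondent is \forall x \forall y \forall z (Rxy \wedge Rxz \to y = z).
G1: fails — u sees both u and x.
G2: fails — 2 sees both 0 and 2.
G3: fails — u sees both u and y.
Valid on no frame.

none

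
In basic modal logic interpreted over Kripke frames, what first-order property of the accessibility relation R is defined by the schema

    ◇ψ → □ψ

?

partial functionality

Suppose ◇ψ→□ψ is valid. Take Rxy, Rxz and set V(ψ)={y}. Then ◇ψ at x, so □ψ at x, so ψ at z, i.e. z=y.
Conversely, any frame satisfying ∀x ∀y ∀z (Rxy ∧ Rxz → y = z) validates the schema.
Frame condition: ∀x ∀y ∀z (Rxy ∧ Rxz → y = z).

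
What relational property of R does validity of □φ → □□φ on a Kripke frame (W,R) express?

Suppose □φ→□□φ is valid. Take Rxy, Ryz and set V(φ)={w : Rxw}. Then □φ at x, so □□φ at x, so □φ at y, so φ at z, i.e. Rxz.
The converse is a direct semantic check.
So the correspondent is transitivity.

Transitivity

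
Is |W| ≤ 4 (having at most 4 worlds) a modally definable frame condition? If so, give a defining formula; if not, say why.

Not modally definable

Any modally definable frame class is closed under disjoint unions.
Any modal formula valid on each of 5 disjoint one-world frames is valid on their disjoint union (validity is preserved under disjoint unions). Each one-world frame has |W|=1≤4, but the union has |W|=5.
So no modal formula (or set of formulas) defines exactly the |W|≤4 frames.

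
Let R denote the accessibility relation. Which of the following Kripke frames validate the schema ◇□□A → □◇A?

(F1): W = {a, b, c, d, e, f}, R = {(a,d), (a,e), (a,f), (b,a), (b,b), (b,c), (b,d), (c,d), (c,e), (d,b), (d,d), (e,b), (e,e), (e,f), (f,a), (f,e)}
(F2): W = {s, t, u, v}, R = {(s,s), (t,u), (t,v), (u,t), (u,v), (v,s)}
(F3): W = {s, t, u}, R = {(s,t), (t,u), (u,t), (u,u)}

(F1), (F3)

This is the axiom for a generalized confluence (Geach) condition; its first-order frame correspondent is ∀x ∀y ∀z ((xRy ∧ xRz) → ∃w (yR²w ∧ zRw)).
(F1): satisfies the condition.
(F2): fails — tRv, tRu but no w with vR²w and uRw.
(F3): satisfies the condition.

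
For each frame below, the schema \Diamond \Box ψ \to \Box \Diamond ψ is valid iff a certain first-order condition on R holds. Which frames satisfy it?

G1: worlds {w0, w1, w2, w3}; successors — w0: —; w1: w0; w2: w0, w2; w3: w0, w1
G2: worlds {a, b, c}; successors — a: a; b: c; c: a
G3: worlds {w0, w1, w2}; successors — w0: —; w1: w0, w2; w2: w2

The schema corresponds to convergence: \forall x \forall y \forall z (Rxy \wedge Rxz \to \exists w (Ryw \wedge Rzw)).
G1: fails — Rw1w0 and Rw1w0 but w0 and w0 have no common successor.
G2: condition met.
G3: fails — Rw1w2 and Rw1w0 but w2 and w0 have no common successor.
Valid on: G2.

G2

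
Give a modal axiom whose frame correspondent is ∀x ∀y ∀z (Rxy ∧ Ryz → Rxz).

□p → □□p

This is transitivity; the standard corresponding axiom is 4: □p → □□p.
Suppose □p→□□p is valid. Take Rxy, Ryz and set V(p)={w : Rxw}. Then □p at x, so □□p at x, so □p at y, so p at z, i.e. Rxz.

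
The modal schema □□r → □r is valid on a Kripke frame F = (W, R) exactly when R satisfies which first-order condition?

This is the C4 axiom.
Its frame correspondent is density — ∀x ∀y (Rxy → ∃z (Rxz ∧ Rzy)).

density: ∀x ∀y (Rxy → ∃z (Rxz ∧ Rzy))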